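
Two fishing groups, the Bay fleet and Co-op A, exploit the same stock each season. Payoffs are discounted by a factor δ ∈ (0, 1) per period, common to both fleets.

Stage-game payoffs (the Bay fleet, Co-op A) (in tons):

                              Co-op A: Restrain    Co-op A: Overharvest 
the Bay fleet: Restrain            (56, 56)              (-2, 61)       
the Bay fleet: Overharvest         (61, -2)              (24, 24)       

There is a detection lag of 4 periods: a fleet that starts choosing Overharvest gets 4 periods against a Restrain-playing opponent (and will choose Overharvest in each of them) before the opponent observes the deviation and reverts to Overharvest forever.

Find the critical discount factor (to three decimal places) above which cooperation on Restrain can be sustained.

Deviating for the 4 undetected periods gains 61−56 = 5 per period over cooperation, then loses 56−24 = 32 per period forever once punishment starts.
Gain: 5(1 + δ + … + δ^3); loss: 32·δ^4/(1−δ).
No profitable deviation ⇔ 5(1−δ^4) ≤ 32·δ^4, i.e. δ^4 ≥ 5/(5+32) = 5/37.
Hence δ ≥ (5/37)^(1/4) ≈ 0.606.

0.606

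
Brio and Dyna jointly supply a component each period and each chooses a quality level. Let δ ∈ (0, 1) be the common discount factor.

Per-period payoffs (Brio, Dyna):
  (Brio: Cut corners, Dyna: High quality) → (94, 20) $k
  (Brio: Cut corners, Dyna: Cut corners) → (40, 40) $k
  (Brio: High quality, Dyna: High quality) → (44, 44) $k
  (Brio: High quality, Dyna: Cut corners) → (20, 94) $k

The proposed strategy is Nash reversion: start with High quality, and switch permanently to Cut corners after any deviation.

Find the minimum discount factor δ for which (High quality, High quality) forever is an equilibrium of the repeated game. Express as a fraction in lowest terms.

25/27

Cooperation forever yields 44 each period: 44/(1−δ).
Deviating yields 94 once, then 40 forever: 94 + 40δ/(1−δ).
No profitable deviation requires 44/(1−δ) ≥ 94 + 40δ/(1−δ).
Multiplying by (1−δ): 44 ≥ 94(1−δ) + 40δ = 94 − 54δ.
So 54δ ≥ 50, i.e. δ ≥ 50/54 = 25/27.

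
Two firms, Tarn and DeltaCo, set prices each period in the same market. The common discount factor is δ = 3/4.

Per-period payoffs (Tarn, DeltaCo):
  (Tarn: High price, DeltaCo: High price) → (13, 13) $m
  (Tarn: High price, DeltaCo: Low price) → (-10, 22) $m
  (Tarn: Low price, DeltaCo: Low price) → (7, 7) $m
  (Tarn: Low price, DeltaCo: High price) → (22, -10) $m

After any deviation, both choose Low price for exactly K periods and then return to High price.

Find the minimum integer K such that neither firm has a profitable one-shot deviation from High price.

IC: δ(1−δ^K)/(1−δ) ≥ (22−13)/(13−7) = 3/2.
With δ = 3/4: need 1 − δ^K ≥ 3/2·(1−3/4)/(3/4), i.e. δ^K ≤ 0.5000.
Since (3/4)^2 = 0.5625 and (3/4)^3 = 0.4219, the smallest such K is 3.

3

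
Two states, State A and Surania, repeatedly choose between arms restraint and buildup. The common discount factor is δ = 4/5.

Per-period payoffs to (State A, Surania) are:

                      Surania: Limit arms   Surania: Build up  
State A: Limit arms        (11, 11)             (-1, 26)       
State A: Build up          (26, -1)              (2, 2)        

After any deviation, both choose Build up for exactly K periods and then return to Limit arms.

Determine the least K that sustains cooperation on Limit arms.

3

IC: δ(1−δ^K)/(1−δ) ≥ (26−11)/(11−2) = 5/3.
With δ = 4/5: need 1 − δ^K ≥ 5/3·(1−4/5)/(4/5), i.e. δ^K ≤ 0.5833.
Since (4/5)^2 = 0.6400 and (4/5)^3 = 0.5120, the smallest such K is 3.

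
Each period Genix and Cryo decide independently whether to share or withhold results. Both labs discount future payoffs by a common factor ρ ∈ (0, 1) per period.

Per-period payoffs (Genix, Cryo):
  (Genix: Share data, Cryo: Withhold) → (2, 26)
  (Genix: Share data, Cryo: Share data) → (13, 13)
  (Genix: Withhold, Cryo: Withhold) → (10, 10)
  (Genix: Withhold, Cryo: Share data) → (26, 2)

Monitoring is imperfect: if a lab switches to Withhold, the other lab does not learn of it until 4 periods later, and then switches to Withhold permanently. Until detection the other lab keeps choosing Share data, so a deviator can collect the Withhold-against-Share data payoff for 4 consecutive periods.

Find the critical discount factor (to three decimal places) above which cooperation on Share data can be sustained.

Deviating for the 4 undetected periods gains 26−13 = 13 per period over cooperation, then loses 13−10 = 3 per period forever once punishment starts.
Gain: 13(1 + ρ + … + ρ^3); loss: 3·ρ^4/(1−ρ).
No profitable deviation ⇔ 13(1−ρ^4) ≤ 3·ρ^4, i.e. ρ^4 ≥ 13/(13+3) = 13/16.
Hence ρ ≥ (13/16)^(1/4) ≈ 0.949.

0.949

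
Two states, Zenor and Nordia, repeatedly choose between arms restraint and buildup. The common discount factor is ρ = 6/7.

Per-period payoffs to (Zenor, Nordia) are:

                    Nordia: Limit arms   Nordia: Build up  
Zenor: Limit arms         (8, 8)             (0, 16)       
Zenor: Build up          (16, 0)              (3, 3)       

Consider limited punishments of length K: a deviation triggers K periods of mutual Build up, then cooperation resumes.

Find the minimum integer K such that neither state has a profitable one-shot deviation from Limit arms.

Need Σ_{k=1}^{K} ρ^k ≥ (16−8)/(8−3) = 1.6000 at ρ = 6/7.
At K = 2 the sum is 1.5918 < 1.6000; at K = 3 it is 2.2216 ≥ 1.6000.
So the minimum punishment length is K = 3.

3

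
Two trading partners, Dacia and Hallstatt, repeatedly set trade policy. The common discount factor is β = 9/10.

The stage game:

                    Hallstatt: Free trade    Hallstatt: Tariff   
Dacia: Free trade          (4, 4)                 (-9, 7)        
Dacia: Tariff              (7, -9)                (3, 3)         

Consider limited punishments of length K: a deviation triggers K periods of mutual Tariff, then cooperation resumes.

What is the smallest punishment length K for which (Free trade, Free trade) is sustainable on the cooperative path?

No profitable deviation requires (4−3)(β+…+β^K) ≥ 7−4, i.e. β+…+β^K ≥ 3 ≈ 3.0000.
With β = 9/10, the partial sums are K=1: 0.9000, K=2: 1.7100, K=3: 2.4390, K=4: 3.0951.
K = 4 is the first length at which the sum reaches 3.0000.

4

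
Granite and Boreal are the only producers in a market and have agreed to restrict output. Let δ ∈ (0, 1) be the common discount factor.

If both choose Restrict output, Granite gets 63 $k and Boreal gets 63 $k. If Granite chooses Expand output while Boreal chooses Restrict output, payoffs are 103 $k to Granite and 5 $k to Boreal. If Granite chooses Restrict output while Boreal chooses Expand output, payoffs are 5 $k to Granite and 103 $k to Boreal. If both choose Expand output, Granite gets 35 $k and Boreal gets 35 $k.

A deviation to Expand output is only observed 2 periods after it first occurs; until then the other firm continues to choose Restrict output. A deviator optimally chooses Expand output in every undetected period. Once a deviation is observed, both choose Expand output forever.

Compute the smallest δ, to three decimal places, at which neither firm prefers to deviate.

A deviator earns 103 for 2 periods, then 35 forever; cooperating earns 63 forever. Multiplying the IC by (1−δ):
63 ≥ 103(1−δ^2) + 35δ^2, so 68·δ^2 ≥ 40 and δ^2 ≥ 10/17.
δ ≥ (10/17)^(1/2) ≈ 0.767.

0.767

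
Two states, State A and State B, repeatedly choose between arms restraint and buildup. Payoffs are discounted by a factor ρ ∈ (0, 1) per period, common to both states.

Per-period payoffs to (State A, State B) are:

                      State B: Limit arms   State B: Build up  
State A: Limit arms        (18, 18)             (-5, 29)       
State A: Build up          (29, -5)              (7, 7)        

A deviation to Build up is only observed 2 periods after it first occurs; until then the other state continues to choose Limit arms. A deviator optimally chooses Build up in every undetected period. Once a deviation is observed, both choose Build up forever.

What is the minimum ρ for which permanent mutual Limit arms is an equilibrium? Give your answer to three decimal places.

The best deviation is to choose Build up for all 2 undetected periods, earning 29 each, then 7 forever once detected.
Deviation value: 29(1−ρ^2)/(1−ρ) + 7ρ^2/(1−ρ); cooperation value: 18/(1−ρ).
IC: 18 ≥ 29(1−ρ^2) + 7ρ^2 = 29 − 22ρ^2.
So ρ^2 ≥ 11/22 = 1/2, giving ρ ≥ (1/2)^(1/2) ≈ 0.707.

0.707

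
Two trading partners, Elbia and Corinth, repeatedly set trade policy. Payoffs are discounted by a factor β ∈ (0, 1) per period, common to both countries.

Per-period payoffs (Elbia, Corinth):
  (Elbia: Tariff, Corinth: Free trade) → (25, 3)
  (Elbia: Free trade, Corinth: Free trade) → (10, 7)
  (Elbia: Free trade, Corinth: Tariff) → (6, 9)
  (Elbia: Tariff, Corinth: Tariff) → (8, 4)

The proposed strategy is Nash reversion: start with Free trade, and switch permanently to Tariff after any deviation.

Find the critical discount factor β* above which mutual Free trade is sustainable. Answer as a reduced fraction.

15/17

Elbia's threshold: (25−10)/(25−8) = 15/17.
Corinth's threshold: (9−7)/(9−4) = 2/5.
15/17 > 2/5, so Elbia binds and β* = 15/17.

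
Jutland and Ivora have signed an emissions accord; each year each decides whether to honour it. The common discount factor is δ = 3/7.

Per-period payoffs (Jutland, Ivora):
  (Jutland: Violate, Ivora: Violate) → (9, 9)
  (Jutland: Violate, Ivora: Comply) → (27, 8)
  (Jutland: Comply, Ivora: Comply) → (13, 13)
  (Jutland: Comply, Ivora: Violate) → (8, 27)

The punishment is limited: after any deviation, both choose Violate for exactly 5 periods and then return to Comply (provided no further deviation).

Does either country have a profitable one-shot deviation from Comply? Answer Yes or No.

IC: δ+…+δ^5 ≥ (27−13)/(13−9) = 7/2.
At δ = 3/7: partial sum = 0.7392 < 3.5000. Cooperation not sustainable.

Yes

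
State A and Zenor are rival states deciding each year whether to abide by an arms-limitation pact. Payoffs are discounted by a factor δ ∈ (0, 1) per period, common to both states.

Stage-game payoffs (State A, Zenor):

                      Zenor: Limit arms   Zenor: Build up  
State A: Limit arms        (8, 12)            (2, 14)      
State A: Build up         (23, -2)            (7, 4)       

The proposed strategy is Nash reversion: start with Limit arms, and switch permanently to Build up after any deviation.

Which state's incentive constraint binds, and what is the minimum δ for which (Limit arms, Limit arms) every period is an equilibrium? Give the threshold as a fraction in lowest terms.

State A: cooperation gives 8 each period; deviation gives 23 once then 7 forever.
  8/(1−δ) ≥ 23 + 7δ/(1−δ) ⇒ δ ≥ 15/16.
Zenor: cooperation gives 12 each period; deviation gives 14 once then 4 forever.
  δ ≥ 2/10 = 1/5.
Both must hold, so the binding constraint is State A's: δ ≥ 15/16.

State A; δ ≥ 15/16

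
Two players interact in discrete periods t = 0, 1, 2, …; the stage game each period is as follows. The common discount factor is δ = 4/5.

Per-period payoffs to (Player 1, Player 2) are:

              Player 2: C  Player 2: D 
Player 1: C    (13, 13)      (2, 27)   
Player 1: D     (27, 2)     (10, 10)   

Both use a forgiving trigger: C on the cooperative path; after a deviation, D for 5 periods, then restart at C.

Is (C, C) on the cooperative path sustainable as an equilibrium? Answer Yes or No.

No

A one-shot deviation gives 27 now, then 10 for 5 periods, then back to 13.
Gain from deviating: (27−13) today; loss: (13−10) in each of the next 5 periods.
No-deviation condition: (13−10)(δ+…+δ^5) ≥ 27−13, i.e. δ+…+δ^5 ≥ 14/3.
At δ = 4/5: δ+…+δ^5 = 2.6893 < 4.6667.
So cooperation is not sustainable.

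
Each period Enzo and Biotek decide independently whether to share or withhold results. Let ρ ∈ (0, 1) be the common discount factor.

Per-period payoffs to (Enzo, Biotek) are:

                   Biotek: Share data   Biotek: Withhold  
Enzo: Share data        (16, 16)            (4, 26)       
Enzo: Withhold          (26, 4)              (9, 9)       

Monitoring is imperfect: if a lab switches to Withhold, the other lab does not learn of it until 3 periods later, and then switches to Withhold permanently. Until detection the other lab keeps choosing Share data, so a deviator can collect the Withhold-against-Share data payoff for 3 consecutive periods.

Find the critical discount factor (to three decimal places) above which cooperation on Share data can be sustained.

0.838

Deviating for the 3 undetected periods gains 26−16 = 10 per period over cooperation, then loses 16−9 = 7 per period forever once punishment starts.
Gain: 10(1 + ρ + … + ρ^2); loss: 7·ρ^3/(1−ρ).
No profitable deviation ⇔ 10(1−ρ^3) ≤ 7·ρ^3, i.e. ρ^3 ≥ 10/(10+7) = 10/17.
Hence ρ ≥ (10/17)^(1/3) ≈ 0.838.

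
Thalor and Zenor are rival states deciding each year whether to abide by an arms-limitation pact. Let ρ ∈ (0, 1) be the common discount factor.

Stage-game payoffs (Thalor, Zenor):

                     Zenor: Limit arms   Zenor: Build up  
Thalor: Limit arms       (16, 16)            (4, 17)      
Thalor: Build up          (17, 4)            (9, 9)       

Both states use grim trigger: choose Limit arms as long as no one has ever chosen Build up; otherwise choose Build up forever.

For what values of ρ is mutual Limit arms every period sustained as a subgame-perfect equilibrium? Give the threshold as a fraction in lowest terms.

1/8

One-period gain from deviating is 17 − 16 = 1. The loss is 16 − 9 = 7 in every subsequent period, with present value 7·ρ/(1−ρ).
Deviation is unprofitable when 7·ρ/(1−ρ) ≥ 1, i.e. ρ/(1−ρ) ≥ 1/7.
Equivalently ρ ≥ 1/(1+7) = 1/8.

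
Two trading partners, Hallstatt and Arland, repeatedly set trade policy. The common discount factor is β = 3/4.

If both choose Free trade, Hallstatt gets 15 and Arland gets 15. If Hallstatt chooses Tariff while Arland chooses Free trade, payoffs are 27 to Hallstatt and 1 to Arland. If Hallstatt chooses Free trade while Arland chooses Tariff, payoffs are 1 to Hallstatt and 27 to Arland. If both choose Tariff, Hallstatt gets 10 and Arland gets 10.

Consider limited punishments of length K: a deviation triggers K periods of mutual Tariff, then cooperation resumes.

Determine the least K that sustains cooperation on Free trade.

6

No profitable deviation requires (15−10)(β+…+β^K) ≥ 27−15, i.e. β+…+β^K ≥ 12/5 ≈ 2.4000.
With β = 3/4, the partial sums are K=1: 0.7500, K=2: 1.3125, K=3: 1.7344, K=4: 2.0508, K=5: 2.2881, K=6: 2.4661.
K = 6 is the first length at which the sum reaches 2.4000.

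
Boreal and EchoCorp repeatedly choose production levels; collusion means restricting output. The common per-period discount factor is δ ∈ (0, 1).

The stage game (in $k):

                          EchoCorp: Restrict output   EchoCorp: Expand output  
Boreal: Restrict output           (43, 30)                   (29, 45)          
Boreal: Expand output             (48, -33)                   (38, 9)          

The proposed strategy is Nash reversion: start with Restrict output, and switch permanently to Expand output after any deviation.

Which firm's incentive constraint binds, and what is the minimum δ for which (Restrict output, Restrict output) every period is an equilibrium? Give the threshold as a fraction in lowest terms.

Boreal; δ ≥ 1/2

For Boreal: deviation gain 48−43 = 5, per-period punishment loss 43−38 = 5. IC gives δ ≥ 5/10 = 1/2.
For EchoCorp: gain 15, loss 21 per period, so δ ≥ 15/36 = 5/12.
The tighter constraint is Boreal's, so cooperation needs δ ≥ 1/2.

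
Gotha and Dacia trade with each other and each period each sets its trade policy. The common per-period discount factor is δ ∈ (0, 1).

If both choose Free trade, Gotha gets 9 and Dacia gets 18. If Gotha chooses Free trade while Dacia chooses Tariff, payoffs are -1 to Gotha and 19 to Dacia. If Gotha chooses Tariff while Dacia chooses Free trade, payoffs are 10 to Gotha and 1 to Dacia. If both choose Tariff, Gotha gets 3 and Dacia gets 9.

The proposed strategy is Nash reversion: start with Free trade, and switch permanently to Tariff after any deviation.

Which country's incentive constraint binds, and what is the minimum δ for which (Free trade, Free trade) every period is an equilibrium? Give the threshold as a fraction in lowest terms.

For Gotha: deviation gain 10−9 = 1, per-period punishment loss 9−3 = 6. IC gives δ ≥ 1/7.
For Dacia: gain 1, loss 9 per period, so δ ≥ 1/10.
The tighter constraint is Gotha's, so cooperation needs δ ≥ 1/7.

Gotha; δ ≥ 1/7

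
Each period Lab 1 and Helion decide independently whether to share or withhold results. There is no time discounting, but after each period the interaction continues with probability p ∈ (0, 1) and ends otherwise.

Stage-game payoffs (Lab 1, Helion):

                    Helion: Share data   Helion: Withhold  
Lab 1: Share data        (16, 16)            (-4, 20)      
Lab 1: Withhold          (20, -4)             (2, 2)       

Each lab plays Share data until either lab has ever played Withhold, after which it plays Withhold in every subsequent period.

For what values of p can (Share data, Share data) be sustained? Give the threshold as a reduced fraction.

Expected cooperation value is 16 + p·16 + p²·16 + … = 16/(1−p); deviation gives 20 + p·2/(1−p).
16 ≥ 20(1−p) + 2p ⇒ 18p ≥ 4 ⇒ p ≥ 4/18 = 2/9.

2/9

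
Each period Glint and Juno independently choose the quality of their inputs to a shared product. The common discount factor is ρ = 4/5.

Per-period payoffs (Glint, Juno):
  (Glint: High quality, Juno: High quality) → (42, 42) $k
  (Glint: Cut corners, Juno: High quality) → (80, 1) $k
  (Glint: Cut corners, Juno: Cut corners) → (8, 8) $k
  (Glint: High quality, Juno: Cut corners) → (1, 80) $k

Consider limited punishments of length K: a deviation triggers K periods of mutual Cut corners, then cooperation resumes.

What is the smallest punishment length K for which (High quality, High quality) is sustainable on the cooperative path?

IC: ρ(1−ρ^K)/(1−ρ) ≥ (80−42)/(42−8) = 19/17.
With ρ = 4/5: need 1 − ρ^K ≥ 19/17·(1−4/5)/(4/5), i.e. ρ^K ≤ 0.7206.
Since (4/5)^1 = 0.8000 and (4/5)^2 = 0.6400, the smallest such K is 2.

2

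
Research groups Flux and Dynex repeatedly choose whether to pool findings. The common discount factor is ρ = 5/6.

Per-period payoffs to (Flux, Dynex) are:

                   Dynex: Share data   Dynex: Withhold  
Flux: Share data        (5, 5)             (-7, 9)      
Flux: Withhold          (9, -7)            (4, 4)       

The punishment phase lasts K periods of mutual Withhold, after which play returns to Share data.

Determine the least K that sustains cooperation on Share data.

Need Σ_{k=1}^{K} ρ^k ≥ (9−5)/(5−4) = 4.0000 at ρ = 5/6.
At K = 8 the sum is 3.8372 < 4.0000; at K = 9 it is 4.0310 ≥ 4.0000.
So the minimum punishment length is K = 9.

9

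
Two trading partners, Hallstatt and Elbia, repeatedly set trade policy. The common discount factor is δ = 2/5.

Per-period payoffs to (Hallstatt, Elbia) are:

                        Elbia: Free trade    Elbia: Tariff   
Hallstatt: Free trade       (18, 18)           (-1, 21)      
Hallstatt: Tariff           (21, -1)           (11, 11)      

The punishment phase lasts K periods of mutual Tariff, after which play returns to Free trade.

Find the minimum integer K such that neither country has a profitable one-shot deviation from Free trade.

IC: δ(1−δ^K)/(1−δ) ≥ (21−18)/(18−11) = 3/7.
With δ = 2/5: need 1 − δ^K ≥ 3/7·(1−2/5)/(2/5), i.e. δ^K ≤ 0.3571.
Since (2/5)^1 = 0.4000 and (2/5)^2 = 0.1600, the smallest such K is 2.

2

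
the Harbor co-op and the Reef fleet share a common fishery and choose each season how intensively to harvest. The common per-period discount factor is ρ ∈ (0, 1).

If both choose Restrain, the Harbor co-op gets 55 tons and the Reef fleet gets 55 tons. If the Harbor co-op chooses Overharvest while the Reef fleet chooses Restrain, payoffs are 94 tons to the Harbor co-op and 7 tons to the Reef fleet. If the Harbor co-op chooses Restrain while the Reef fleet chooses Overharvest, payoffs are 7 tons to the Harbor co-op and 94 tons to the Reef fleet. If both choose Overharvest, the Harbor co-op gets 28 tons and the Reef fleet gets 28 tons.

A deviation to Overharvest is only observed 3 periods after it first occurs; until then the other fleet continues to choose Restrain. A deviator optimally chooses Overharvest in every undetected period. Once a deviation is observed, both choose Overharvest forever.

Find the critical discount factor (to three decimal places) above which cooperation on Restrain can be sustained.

0.839

Deviating for the 3 undetected periods gains 94−55 = 39 per period over cooperation, then loses 55−28 = 27 per period forever once punishment starts.
Gain: 39(1 + ρ + … + ρ^2); loss: 27·ρ^3/(1−ρ).
No profitable deviation ⇔ 39(1−ρ^3) ≤ 27·ρ^3, i.e. ρ^3 ≥ 39/(39+27) = 13/22.
Hence ρ ≥ (13/22)^(1/3) ≈ 0.839.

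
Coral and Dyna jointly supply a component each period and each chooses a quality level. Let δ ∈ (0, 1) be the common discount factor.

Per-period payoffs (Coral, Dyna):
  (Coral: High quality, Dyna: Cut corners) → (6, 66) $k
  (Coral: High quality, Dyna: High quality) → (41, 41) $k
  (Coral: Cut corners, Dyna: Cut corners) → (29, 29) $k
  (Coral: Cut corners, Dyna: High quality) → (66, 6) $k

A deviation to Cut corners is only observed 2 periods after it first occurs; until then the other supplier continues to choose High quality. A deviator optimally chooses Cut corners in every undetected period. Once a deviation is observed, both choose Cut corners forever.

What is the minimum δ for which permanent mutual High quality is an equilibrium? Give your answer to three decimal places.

A deviator earns 66 for 2 periods, then 29 forever; cooperating earns 41 forever. Multiplying the IC by (1−δ):
41 ≥ 66(1−δ^2) + 29δ^2, so 37·δ^2 ≥ 25 and δ^2 ≥ 25/37.
δ ≥ (25/37)^(1/2) ≈ 0.822.

0.822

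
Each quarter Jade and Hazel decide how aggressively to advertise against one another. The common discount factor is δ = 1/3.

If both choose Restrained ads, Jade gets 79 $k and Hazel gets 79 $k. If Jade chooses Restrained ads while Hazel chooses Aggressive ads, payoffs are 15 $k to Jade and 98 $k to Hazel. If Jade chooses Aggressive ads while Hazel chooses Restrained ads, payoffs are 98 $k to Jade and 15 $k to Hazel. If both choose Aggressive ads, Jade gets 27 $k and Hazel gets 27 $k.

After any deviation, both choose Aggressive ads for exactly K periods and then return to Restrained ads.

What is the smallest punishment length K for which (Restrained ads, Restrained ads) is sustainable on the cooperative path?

2

No profitable deviation requires (79−27)(δ+…+δ^K) ≥ 98−79, i.e. δ+…+δ^K ≥ 19/52 ≈ 0.3654.
With δ = 1/3, the partial sums are K=1: 0.3333, K=2: 0.4444.
K = 2 is the first length at which the sum reaches 0.3654.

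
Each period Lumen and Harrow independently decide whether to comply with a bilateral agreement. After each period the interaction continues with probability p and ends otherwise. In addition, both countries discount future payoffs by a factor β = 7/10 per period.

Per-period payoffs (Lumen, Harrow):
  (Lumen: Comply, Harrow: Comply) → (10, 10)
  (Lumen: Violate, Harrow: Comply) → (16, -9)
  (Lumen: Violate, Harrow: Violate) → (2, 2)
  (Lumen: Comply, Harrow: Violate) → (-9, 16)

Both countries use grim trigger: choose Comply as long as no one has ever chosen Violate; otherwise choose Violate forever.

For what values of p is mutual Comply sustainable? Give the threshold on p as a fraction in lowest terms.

30/49

Expected continuation weight on next period's payoff is β·p = 7/10·p, which plays the role of the discount factor.
Cooperation requires 7/10·p ≥ (16−10)/(16−2) = 3/7, hence p ≥ 30/49.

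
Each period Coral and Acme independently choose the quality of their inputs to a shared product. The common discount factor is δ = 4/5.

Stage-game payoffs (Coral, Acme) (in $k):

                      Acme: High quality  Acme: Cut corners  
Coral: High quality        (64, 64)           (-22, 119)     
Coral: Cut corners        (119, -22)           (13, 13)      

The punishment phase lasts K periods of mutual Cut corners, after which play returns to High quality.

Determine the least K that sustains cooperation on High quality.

2

No profitable deviation requires (64−13)(δ+…+δ^K) ≥ 119−64, i.e. δ+…+δ^K ≥ 55/51 ≈ 1.0784.
With δ = 4/5, the partial sums are K=1: 0.8000, K=2: 1.4400.
K = 2 is the first length at which the sum reaches 1.0784.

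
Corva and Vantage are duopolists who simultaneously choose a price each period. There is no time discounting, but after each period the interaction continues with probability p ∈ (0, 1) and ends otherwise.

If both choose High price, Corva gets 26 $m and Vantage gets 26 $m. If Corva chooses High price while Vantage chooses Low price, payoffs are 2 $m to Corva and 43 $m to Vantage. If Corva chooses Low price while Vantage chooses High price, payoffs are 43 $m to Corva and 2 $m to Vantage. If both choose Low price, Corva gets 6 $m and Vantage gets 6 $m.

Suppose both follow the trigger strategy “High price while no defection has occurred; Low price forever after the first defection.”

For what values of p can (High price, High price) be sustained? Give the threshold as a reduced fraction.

Expected cooperation value is 26 + p·26 + p²·26 + … = 26/(1−p); deviation gives 43 + p·6/(1−p).
26 ≥ 43(1−p) + 6p ⇒ 37p ≥ 17 ⇒ p ≥ 17/37.

17/37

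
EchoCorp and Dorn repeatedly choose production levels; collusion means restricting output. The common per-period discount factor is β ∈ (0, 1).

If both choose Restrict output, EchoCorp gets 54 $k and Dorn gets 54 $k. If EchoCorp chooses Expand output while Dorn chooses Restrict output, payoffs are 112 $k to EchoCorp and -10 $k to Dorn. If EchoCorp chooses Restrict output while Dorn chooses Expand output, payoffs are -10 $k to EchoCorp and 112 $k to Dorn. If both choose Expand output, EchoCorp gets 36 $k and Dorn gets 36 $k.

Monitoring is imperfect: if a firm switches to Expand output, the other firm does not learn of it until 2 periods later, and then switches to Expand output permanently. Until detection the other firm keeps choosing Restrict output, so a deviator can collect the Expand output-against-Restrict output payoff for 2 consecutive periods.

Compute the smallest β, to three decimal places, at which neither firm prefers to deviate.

0.874

The best deviation is to choose Expand output for all 2 undetected periods, earning 112 each, then 36 forever once detected.
Deviation value: 112(1−β^2)/(1−β) + 36β^2/(1−β); cooperation value: 54/(1−β).
IC: 54 ≥ 112(1−β^2) + 36β^2 = 112 − 76β^2.
So β^2 ≥ 58/76 = 29/38, giving β ≥ (29/38)^(1/2) ≈ 0.874.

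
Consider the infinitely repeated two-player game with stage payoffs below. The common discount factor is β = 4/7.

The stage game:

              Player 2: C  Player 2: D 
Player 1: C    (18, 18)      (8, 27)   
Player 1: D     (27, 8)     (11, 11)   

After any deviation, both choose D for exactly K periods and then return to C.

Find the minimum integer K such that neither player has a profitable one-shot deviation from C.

IC: β(1−β^K)/(1−β) ≥ (27−18)/(18−11) = 9/7.
With β = 4/7: need 1 − β^K ≥ 9/7·(1−4/7)/(4/7), i.e. β^K ≤ 0.0357.
Since (4/7)^5 = 0.0609 and (4/7)^6 = 0.0348, the smallest such K is 6.

6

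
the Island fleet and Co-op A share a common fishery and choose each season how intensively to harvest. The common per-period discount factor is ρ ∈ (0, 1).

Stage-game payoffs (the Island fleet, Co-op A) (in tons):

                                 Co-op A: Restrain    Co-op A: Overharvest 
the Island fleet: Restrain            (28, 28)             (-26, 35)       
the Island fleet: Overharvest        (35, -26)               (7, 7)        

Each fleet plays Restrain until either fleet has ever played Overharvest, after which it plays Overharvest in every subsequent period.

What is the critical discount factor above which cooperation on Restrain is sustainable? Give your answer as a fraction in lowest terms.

1/4

Cooperation forever yields 28 each period: 28/(1−ρ).
Deviating yields 35 once, then 7 forever: 35 + 7ρ/(1−ρ).
No profitable deviation requires 28/(1−ρ) ≥ 35 + 7ρ/(1−ρ).
Multiplying by (1−ρ): 28 ≥ 35(1−ρ) + 7ρ = 35 − 28ρ.
So 28ρ ≥ 7, i.e. ρ ≥ 7/28 = 1/4.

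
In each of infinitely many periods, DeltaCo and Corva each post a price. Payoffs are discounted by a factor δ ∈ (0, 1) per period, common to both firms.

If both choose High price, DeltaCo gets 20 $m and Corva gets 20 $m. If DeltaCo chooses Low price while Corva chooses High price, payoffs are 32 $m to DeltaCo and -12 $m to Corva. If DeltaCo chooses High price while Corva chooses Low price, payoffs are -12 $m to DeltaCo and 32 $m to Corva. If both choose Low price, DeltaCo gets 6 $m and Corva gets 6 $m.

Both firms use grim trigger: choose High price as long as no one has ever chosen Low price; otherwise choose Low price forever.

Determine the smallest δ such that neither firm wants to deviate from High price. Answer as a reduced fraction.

Cooperation forever yields 20 each period: 20/(1−δ).
Deviating yields 32 once, then 6 forever: 32 + 6δ/(1−δ).
No profitable deviation requires 20/(1−δ) ≥ 32 + 6δ/(1−δ).
Multiplying by (1−δ): 20 ≥ 32(1−δ) + 6δ = 32 − 26δ.
So 26δ ≥ 12, i.e. δ ≥ 12/26 = 6/13.

6/13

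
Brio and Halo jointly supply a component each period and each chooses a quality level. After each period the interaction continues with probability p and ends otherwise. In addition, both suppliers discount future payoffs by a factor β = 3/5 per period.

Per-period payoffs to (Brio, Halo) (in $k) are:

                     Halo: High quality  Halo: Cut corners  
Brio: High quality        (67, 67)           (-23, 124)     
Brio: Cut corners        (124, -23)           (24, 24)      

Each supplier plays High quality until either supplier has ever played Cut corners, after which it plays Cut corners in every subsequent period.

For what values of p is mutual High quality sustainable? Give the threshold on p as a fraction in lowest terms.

19/20

With continuation probability p and discount β, the effective per-period discount factor is βp.
Grim-trigger IC: βp ≥ (124−67)/(124−24) = 57/100.
So p ≥ (57/100)/(3/5) = 19/20.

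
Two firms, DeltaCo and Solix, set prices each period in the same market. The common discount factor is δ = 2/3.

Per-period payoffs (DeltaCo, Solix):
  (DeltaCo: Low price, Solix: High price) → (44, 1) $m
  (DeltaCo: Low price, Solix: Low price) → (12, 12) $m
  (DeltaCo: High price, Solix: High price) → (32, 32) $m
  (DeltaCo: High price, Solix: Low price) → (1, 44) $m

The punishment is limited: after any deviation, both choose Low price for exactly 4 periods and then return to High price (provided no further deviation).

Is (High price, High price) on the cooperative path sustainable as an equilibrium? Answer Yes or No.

Yes

A one-shot deviation gives 44 now, then 12 for 4 periods, then back to 32.
Gain from deviating: (44−32) today; loss: (32−12) in each of the next 4 periods.
No-deviation condition: (32−12)(δ+…+δ^4) ≥ 44−32, i.e. δ+…+δ^4 ≥ 3/5.
At δ = 2/3: δ+…+δ^4 = 1.6049 ≥ 0.6000.
So cooperation is sustainable.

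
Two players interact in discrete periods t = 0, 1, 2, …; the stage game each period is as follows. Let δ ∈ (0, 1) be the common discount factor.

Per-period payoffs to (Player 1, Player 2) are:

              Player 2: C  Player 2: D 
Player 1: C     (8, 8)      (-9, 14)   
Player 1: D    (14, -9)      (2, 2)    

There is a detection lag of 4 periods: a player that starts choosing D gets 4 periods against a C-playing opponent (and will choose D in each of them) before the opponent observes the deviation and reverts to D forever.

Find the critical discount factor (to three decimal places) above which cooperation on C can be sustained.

0.841

Deviating for the 4 undetected periods gains 14−8 = 6 per period over cooperation, then loses 8−2 = 6 per period forever once punishment starts.
Gain: 6(1 + δ + … + δ^3); loss: 6·δ^4/(1−δ).
No profitable deviation ⇔ 6(1−δ^4) ≤ 6·δ^4, i.e. δ^4 ≥ 6/(6+6) = 1/2.
Hence δ ≥ (1/2)^(1/4) ≈ 0.841.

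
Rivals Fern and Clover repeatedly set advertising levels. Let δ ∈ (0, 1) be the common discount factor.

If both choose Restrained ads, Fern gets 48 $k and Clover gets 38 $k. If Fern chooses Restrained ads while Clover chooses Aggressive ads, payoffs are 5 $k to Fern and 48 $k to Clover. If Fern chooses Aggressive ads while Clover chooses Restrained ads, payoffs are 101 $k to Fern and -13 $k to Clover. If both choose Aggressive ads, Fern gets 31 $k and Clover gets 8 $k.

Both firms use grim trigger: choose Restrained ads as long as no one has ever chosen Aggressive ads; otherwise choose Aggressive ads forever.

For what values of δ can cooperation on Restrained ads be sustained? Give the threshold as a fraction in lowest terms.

53/70

Fern's threshold: (101−48)/(101−31) = 53/70.
Clover's threshold: (48−38)/(48−8) = 1/4.
53/70 > 1/4, so Fern binds and δ* = 53/70.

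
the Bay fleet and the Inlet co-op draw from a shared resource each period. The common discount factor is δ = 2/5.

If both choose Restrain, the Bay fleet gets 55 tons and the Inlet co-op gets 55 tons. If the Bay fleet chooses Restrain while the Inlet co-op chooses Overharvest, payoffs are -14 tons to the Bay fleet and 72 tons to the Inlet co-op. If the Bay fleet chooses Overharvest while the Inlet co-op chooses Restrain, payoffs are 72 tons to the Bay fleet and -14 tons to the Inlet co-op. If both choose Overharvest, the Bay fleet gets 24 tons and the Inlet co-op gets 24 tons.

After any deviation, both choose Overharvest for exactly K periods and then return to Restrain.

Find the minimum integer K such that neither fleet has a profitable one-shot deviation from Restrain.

IC: δ(1−δ^K)/(1−δ) ≥ (72−55)/(55−24) = 17/31.
With δ = 2/5: need 1 − δ^K ≥ 17/31·(1−2/5)/(2/5), i.e. δ^K ≤ 0.1774.
Since (2/5)^1 = 0.4000 and (2/5)^2 = 0.1600, the smallest such K is 2.

2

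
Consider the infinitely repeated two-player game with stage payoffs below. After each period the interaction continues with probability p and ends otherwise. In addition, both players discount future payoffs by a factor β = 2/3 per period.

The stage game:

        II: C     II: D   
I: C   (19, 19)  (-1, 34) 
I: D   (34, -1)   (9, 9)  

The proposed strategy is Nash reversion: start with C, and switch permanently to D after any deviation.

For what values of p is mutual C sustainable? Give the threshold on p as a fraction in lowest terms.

Expected continuation weight on next period's payoff is β·p = 2/3·p, which plays the role of the discount factor.
Cooperation requires 2/3·p ≥ (34−19)/(34−9) = 3/5, hence p ≥ 9/10.

9/10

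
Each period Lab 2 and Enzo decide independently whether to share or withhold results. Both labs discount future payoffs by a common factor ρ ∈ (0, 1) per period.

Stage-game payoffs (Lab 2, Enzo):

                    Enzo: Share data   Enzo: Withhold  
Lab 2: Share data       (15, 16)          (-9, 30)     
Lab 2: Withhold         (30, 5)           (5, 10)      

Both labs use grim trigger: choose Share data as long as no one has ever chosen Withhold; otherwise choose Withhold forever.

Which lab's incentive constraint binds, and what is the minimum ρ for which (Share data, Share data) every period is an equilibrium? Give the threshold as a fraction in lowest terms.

Enzo; ρ ≥ 7/10

Lab 2: cooperation gives 15 each period; deviation gives 30 once then 5 forever.
  15/(1−ρ) ≥ 30 + 5ρ/(1−ρ) ⇒ ρ ≥ 15/25 = 3/5.
Enzo: cooperation gives 16 each period; deviation gives 30 once then 10 forever.
  ρ ≥ 14/20 = 7/10.
Both must hold, so the binding constraint is Enzo's: ρ ≥ 7/10.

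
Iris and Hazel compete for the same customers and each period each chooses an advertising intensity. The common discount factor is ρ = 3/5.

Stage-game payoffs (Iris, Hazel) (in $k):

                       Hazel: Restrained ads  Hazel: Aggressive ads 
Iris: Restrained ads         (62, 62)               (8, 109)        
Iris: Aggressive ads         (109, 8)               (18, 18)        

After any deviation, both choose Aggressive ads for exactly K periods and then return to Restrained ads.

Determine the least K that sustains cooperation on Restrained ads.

3

Need Σ_{k=1}^{K} ρ^k ≥ (109−62)/(62−18) = 1.0682 at ρ = 3/5.
At K = 2 the sum is 0.9600 < 1.0682; at K = 3 it is 1.1760 ≥ 1.0682.
So the minimum punishment length is K = 3.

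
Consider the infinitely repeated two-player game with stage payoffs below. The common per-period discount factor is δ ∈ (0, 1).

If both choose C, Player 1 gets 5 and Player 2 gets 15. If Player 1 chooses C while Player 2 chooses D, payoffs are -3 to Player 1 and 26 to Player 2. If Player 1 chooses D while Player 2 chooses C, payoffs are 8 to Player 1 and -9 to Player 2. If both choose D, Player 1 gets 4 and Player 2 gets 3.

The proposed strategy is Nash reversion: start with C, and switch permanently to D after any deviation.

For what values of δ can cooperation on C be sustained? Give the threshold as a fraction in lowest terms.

For Player 1: deviation gain 8−5 = 3, per-period punishment loss 5−4 = 1. IC gives δ ≥ 3/4.
For Player 2: gain 11, loss 12 per period, so δ ≥ 11/23.
The tighter constraint is Player 1's, so cooperation needs δ ≥ 3/4.

3/4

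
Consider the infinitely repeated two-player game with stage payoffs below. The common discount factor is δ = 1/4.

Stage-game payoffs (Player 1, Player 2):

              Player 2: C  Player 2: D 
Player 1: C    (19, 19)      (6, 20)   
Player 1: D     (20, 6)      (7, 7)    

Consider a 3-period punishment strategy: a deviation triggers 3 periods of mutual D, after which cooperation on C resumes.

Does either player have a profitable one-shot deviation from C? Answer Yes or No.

IC: δ+…+δ^3 ≥ (20−19)/(19−7) = 1/12.
At δ = 1/4: partial sum = 0.3281 ≥ 0.0833. Cooperation sustainable.

No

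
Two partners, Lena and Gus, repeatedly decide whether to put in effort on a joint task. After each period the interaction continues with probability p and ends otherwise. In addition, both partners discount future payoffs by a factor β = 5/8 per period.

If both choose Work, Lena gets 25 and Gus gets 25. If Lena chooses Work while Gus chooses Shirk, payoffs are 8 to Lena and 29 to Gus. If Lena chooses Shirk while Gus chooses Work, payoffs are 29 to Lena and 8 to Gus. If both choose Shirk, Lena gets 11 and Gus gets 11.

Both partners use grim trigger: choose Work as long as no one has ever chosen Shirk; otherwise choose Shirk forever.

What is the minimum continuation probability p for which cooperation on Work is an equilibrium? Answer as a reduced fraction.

Expected continuation weight on next period's payoff is β·p = 5/8·p, which plays the role of the discount factor.
Cooperation requires 5/8·p ≥ (29−25)/(29−11) = 2/9, hence p ≥ 16/45.

16/45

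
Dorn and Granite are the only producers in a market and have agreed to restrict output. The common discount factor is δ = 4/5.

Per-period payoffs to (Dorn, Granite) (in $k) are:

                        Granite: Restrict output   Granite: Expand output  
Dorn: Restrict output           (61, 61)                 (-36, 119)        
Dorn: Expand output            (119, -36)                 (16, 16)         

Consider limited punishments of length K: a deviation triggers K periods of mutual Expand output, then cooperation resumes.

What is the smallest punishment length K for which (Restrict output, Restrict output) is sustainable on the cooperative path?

2

No profitable deviation requires (61−16)(δ+…+δ^K) ≥ 119−61, i.e. δ+…+δ^K ≥ 58/45 ≈ 1.2889.
With δ = 4/5, the partial sums are K=1: 0.8000, K=2: 1.4400.
K = 2 is the first length at which the sum reaches 1.2889.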